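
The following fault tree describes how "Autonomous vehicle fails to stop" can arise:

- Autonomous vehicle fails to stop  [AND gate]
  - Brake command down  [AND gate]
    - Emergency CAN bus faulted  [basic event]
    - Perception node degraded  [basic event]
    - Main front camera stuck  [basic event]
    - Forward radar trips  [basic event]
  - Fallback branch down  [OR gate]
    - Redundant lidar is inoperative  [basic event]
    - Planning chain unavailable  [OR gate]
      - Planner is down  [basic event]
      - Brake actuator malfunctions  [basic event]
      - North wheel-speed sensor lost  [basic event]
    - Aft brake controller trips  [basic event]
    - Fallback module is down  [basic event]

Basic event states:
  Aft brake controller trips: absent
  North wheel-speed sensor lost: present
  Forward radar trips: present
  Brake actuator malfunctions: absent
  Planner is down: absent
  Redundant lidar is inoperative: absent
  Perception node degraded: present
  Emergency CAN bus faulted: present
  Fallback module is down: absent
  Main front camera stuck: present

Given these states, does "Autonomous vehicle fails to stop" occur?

Yes

Brake command down [AND]: Emergency CAN bus faulted=occurs, Perception node degraded=occurs, Main front camera stuck=occurs, Forward radar trips=occurs → all inputs occur → occurs.
Planning chain unavailable [OR]: Planner is down=not, Brake actuator malfunctions=not, North wheel-speed sensor lost=occurs → at least one input occurs → occurs.
Fallback branch down [OR]: Redundant lidar is inoperative=not, Planning chain unavailable=occurs, Aft brake controller trips=not, Fallback module is down=not → at least one input occurs → occurs.
Autonomous vehicle fails to stop [AND]: Brake command down=occurs, Fallback branch down=occurs → all inputs occur → occurs.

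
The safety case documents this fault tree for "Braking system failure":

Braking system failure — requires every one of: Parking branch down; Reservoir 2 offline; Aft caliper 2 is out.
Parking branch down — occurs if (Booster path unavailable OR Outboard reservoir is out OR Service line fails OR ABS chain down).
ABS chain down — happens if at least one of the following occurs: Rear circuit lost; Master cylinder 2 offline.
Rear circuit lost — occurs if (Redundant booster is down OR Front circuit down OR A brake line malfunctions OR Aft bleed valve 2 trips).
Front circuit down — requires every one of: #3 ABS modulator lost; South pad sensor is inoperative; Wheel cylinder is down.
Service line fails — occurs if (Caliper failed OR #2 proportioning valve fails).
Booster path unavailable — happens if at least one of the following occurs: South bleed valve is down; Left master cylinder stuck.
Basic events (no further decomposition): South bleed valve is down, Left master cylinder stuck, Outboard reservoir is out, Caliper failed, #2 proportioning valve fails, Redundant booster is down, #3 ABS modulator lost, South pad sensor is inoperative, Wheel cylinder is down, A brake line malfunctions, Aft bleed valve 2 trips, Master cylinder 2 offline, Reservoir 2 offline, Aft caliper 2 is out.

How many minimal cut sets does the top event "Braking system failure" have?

10

Booster path unavailable [OR]: union of children's cut sets → 2 cut set(s).
Service line fails [OR]: union of children's cut sets → 2 cut set(s).
Front circuit down [AND]: one cut set from each child combined → 1 × 1 × 1 = 1 cut set(s).
Rear circuit lost [OR]: union of children's cut sets → 4 cut set(s).
ABS chain down [OR]: union of children's cut sets → 5 cut set(s).
Parking branch down [OR]: union of children's cut sets → 10 cut set(s).
Braking system failure [AND]: one cut set from each child combined → 10 × 1 × 1 = 10 cut set(s).
Minimal cut sets: {Aft caliper 2 is out, Reservoir 2 offline, South bleed valve is down}; {Aft caliper 2 is out, Left master cylinder stuck, Reservoir 2 offline}; {Aft caliper 2 is out, Outboard reservoir is out, Reservoir 2 offline}; {Aft caliper 2 is out, Caliper failed, Reservoir 2 offline}; {#2 proportioning valve fails, Aft caliper 2 is out, Reservoir 2 offline}; {Aft caliper 2 is out, Redundant booster is down, Reservoir 2 offline}; {#3 ABS modulator lost, Aft caliper 2 is out, Reservoir 2 offline, South pad sensor is inoperative, Wheel cylinder is down}; {A brake line malfunctions, Aft caliper 2 is out, Reservoir 2 offline}; {Aft bleed valve 2 trips, Aft caliper 2 is out, Reservoir 2 offline}; {Aft caliper 2 is out, Master cylinder 2 offline, Reservoir 2 offline}.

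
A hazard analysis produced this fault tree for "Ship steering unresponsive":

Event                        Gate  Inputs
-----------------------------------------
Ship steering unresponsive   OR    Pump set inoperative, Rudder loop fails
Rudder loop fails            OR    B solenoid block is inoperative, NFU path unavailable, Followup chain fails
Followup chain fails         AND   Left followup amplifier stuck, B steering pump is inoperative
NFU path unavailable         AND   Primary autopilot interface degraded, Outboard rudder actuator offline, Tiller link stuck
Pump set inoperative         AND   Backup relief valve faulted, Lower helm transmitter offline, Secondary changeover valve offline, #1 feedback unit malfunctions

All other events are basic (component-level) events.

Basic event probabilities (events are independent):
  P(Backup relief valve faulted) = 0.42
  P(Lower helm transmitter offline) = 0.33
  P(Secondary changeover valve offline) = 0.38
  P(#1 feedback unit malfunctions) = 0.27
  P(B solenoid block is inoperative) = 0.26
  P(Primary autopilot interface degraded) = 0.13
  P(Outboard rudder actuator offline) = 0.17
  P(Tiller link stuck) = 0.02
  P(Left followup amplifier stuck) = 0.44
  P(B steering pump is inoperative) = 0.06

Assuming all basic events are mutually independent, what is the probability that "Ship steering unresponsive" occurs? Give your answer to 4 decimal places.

0.2901

P(Pump set inoperative) [AND] = 0.42 × 0.33 × 0.38 × 0.27 = 0.014220
P(NFU path unavailable) [AND] = 0.13 × 0.17 × 0.02 = 0.000442
P(Followup chain fails) [AND] = 0.44 × 0.06 = 0.026400
P(Rudder loop fails) [OR] = 1 − (1−0.26) × (1−0.000442) × (1−0.026400) = 0.279854
P(Ship steering unresponsive) [OR] = 1 − (1−0.014220) × (1−0.279854) = 0.290094
Rounded to 4 decimal places: P(Ship steering unresponsive) ≈ 0.2901.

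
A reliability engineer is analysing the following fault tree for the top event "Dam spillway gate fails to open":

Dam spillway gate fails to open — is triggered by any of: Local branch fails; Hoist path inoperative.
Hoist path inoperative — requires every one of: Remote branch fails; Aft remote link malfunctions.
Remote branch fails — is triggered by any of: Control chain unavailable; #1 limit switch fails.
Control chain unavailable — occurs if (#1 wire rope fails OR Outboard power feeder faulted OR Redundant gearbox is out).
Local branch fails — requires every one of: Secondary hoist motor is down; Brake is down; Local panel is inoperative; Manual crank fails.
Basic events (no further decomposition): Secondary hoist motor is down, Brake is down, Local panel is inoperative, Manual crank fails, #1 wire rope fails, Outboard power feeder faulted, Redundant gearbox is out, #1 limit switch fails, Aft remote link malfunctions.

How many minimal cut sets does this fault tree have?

5

Local branch fails [AND]: one cut set from each child combined → 1 × 1 × 1 × 1 = 1 cut set(s).
Control chain unavailable [OR]: union of children's cut sets → 3 cut set(s).
Remote branch fails [OR]: union of children's cut sets → 4 cut set(s).
Hoist path inoperative [AND]: one cut set from each child combined → 4 × 1 = 4 cut set(s).
Dam spillway gate fails to open [OR]: union of children's cut sets → 5 cut set(s).
Minimal cut sets: {Brake is down, Local panel is inoperative, Manual crank fails, Secondary hoist motor is down}; {#1 wire rope fails, Aft remote link malfunctions}; {Aft remote link malfunctions, Outboard power feeder faulted}; {Aft remote link malfunctions, Redundant gearbox is out}; {#1 limit switch fails, Aft remote link malfunctions}.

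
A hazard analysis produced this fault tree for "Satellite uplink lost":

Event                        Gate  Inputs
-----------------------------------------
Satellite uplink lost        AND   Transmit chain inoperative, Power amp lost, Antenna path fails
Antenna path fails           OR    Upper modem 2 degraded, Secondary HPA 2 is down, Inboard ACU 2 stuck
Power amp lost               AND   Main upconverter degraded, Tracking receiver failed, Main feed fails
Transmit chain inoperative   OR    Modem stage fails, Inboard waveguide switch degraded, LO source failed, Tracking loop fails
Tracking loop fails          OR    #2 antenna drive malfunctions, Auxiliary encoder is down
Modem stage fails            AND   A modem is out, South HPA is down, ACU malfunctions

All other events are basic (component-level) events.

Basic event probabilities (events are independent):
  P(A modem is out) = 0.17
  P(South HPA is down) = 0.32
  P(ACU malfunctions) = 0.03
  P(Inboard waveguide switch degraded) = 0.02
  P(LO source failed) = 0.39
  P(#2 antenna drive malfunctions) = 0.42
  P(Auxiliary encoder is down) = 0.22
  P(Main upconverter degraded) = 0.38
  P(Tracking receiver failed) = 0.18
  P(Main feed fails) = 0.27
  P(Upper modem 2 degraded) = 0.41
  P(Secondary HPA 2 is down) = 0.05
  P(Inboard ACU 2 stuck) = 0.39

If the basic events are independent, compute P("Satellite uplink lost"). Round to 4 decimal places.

0.0089

P(Modem stage fails) [AND] = 0.17 × 0.32 × 0.03 = 0.001632
P(Tracking loop fails) [OR] = 1 − (1−0.42) × (1−0.22) = 0.547600
P(Transmit chain inoperative) [OR] = 1 − (1−0.001632) × (1−0.02) × (1−0.39) × (1−0.547600) = 0.729997
P(Power amp lost) [AND] = 0.38 × 0.18 × 0.27 = 0.018468
P(Antenna path fails) [OR] = 1 − (1−0.41) × (1−0.05) × (1−0.39) = 0.658095
P(Satellite uplink lost) [AND] = 0.729997 × 0.018468 × 0.658095 = 0.008872
Rounded to 4 decimal places: P(Satellite uplink lost) ≈ 0.0089.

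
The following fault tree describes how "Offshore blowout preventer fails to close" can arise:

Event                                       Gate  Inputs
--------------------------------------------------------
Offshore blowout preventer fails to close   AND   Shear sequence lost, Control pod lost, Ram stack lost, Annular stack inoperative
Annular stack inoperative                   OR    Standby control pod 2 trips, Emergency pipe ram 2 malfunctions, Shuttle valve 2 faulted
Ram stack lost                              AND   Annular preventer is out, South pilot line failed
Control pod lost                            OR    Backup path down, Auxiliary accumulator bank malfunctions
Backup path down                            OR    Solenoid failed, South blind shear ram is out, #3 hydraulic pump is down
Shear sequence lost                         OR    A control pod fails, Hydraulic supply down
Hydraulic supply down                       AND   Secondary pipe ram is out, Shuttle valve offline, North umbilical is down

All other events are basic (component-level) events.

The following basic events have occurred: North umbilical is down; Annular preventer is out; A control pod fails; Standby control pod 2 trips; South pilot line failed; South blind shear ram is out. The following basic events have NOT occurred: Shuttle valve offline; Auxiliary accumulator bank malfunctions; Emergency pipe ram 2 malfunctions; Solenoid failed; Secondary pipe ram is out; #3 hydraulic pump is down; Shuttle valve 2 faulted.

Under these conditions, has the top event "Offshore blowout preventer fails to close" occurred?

Yes

Hydraulic supply down [AND]: Secondary pipe ram is out=not, Shuttle valve offline=not, North umbilical is down=occurs → not all inputs occur → does not occur.
Shear sequence lost [OR]: A control pod fails=occurs, Hydraulic supply down=not → at least one input occurs → occurs.
Backup path down [OR]: Solenoid failed=not, South blind shear ram is out=occurs, #3 hydraulic pump is down=not → at least one input occurs → occurs.
Control pod lost [OR]: Backup path down=occurs, Auxiliary accumulator bank malfunctions=not → at least one input occurs → occurs.
Ram stack lost [AND]: Annular preventer is out=occurs, South pilot line failed=occurs → all inputs occur → occurs.
Annular stack inoperative [OR]: Standby control pod 2 trips=occurs, Emergency pipe ram 2 malfunctions=not, Shuttle valve 2 faulted=not → at least one input occurs → occurs.
Offshore blowout preventer fails to close [AND]: Shear sequence lost=occurs, Control pod lost=occurs, Ram stack lost=occurs, Annular stack inoperative=occurs → all inputs occur → occurs.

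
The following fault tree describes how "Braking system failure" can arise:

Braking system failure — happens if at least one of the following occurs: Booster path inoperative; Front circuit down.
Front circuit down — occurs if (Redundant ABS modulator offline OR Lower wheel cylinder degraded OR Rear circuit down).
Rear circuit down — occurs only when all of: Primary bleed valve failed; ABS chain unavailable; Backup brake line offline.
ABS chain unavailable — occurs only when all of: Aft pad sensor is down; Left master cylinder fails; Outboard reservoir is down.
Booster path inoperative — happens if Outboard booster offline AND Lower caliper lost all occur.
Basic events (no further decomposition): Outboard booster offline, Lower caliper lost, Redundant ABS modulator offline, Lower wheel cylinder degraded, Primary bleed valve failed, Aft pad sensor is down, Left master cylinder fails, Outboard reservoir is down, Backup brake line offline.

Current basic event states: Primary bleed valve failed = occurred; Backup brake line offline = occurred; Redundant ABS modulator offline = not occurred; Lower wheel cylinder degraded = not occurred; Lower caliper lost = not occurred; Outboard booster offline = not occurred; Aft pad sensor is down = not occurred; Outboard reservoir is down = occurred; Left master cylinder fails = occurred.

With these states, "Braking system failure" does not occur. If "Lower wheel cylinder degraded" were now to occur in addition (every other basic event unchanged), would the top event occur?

Yes

Counterfactual: set "Lower wheel cylinder degraded" to occurred.
Booster path inoperative [AND]: Outboard booster offline=not, Lower caliper lost=not → not all inputs occur → does not occur.
ABS chain unavailable [AND]: Aft pad sensor is down=not, Left master cylinder fails=occurs, Outboard reservoir is down=occurs → not all inputs occur → does not occur.
Rear circuit down [AND]: Primary bleed valve failed=occurs, ABS chain unavailable=not, Backup brake line offline=occurs → not all inputs occur → does not occur.
Front circuit down [OR]: Redundant ABS modulator offline=not, Lower wheel cylinder degraded=occurs, Rear circuit down=not → at least one input occurs → occurs.
Braking system failure [OR]: Booster path inoperative=not, Front circuit down=occurs → at least one input occurs → occurs.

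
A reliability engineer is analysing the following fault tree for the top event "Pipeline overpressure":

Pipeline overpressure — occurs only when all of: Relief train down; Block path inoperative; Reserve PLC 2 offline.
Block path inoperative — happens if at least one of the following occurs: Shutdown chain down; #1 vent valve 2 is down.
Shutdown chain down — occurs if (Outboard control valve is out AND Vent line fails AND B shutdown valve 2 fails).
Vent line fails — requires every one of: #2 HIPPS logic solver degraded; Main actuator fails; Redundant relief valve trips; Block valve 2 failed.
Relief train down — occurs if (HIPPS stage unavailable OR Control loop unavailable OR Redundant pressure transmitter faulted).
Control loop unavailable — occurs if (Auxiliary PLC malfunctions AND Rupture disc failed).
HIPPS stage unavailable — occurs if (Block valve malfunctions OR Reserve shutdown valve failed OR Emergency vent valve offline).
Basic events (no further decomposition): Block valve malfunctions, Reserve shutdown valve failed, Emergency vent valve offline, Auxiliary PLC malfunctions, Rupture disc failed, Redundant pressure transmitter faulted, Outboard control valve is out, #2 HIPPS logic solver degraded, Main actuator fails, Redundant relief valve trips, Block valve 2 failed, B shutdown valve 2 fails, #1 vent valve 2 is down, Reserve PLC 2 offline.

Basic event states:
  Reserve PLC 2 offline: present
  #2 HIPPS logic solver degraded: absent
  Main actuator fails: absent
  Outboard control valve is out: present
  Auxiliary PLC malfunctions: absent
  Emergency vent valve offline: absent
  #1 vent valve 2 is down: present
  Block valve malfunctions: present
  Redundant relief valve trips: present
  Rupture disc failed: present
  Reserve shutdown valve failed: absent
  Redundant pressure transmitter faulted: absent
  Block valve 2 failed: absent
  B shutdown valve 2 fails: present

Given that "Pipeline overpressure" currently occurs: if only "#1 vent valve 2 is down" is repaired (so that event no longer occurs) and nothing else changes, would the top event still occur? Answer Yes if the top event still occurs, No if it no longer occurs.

Counterfactual: set "#1 vent valve 2 is down" to not occurred.
HIPPS stage unavailable [OR]: Block valve malfunctions=occurs, Reserve shutdown valve failed=not, Emergency vent valve offline=not → at least one input occurs → occurs.
Control loop unavailable [AND]: Auxiliary PLC malfunctions=not, Rupture disc failed=occurs → not all inputs occur → does not occur.
Relief train down [OR]: HIPPS stage unavailable=occurs, Control loop unavailable=not, Redundant pressure transmitter faulted=not → at least one input occurs → occurs.
Vent line fails [AND]: #2 HIPPS logic solver degraded=not, Main actuator fails=not, Redundant relief valve trips=occurs, Block valve 2 failed=not → not all inputs occur → does not occur.
Shutdown chain down [AND]: Outboard control valve is out=occurs, Vent line fails=not, B shutdown valve 2 fails=occurs → not all inputs occur → does not occur.
Block path inoperative [OR]: Shutdown chain down=not, #1 vent valve 2 is down=not → no input occurs → does not occur.
Pipeline overpressure [AND]: Relief train down=occurs, Block path inoperative=not, Reserve PLC 2 offline=occurs → not all inputs occur → does not occur.

No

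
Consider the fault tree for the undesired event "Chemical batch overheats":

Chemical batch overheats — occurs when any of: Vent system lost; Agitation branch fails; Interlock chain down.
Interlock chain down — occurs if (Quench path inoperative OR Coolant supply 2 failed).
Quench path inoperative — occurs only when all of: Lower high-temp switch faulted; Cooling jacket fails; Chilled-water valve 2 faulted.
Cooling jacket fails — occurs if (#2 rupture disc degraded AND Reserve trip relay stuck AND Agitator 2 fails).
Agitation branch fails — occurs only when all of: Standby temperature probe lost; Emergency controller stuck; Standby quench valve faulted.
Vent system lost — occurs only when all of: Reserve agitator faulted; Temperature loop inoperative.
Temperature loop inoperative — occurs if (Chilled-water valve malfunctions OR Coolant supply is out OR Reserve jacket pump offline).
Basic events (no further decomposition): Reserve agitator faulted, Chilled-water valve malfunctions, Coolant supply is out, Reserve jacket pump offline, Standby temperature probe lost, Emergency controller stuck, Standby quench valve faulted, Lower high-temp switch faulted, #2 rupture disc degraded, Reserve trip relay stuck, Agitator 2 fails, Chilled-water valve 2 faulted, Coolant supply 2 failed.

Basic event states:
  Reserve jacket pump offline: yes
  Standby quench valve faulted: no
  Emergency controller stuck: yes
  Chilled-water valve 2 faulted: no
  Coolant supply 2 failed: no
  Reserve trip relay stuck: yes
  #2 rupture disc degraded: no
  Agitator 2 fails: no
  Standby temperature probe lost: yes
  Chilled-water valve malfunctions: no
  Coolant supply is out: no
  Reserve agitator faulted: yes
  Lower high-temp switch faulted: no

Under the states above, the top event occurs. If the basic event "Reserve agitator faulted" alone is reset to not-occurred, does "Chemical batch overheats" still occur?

No

Counterfactual: set "Reserve agitator faulted" to not occurred.
Temperature loop inoperative [OR]: Chilled-water valve malfunctions=not, Coolant supply is out=not, Reserve jacket pump offline=occurs → at least one input occurs → occurs.
Vent system lost [AND]: Reserve agitator faulted=not, Temperature loop inoperative=occurs → not all inputs occur → does not occur.
Agitation branch fails [AND]: Standby temperature probe lost=occurs, Emergency controller stuck=occurs, Standby quench valve faulted=not → not all inputs occur → does not occur.
Cooling jacket fails [AND]: #2 rupture disc degraded=not, Reserve trip relay stuck=occurs, Agitator 2 fails=not → not all inputs occur → does not occur.
Quench path inoperative [AND]: Lower high-temp switch faulted=not, Cooling jacket fails=not, Chilled-water valve 2 faulted=not → not all inputs occur → does not occur.
Interlock chain down [OR]: Quench path inoperative=not, Coolant supply 2 failed=not → no input occurs → does not occur.
Chemical batch overheats [OR]: Vent system lost=not, Agitation branch fails=not, Interlock chain down=not → no input occurs → does not occur.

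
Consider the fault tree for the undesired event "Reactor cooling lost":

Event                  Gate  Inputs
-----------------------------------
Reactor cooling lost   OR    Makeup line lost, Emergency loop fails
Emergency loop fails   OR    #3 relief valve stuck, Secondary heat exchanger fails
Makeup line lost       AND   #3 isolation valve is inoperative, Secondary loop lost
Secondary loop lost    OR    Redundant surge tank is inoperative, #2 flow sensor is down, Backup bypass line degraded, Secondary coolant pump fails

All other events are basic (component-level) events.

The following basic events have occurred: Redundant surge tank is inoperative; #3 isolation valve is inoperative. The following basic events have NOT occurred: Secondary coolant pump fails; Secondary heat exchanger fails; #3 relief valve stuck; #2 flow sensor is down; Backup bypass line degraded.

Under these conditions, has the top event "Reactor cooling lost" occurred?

Yes

Secondary loop lost [OR]: Redundant surge tank is inoperative=occurs, #2 flow sensor is down=not, Backup bypass line degraded=not, Secondary coolant pump fails=not → at least one input occurs → occurs.
Makeup line lost [AND]: #3 isolation valve is inoperative=occurs, Secondary loop lost=occurs → all inputs occur → occurs.
Emergency loop fails [OR]: #3 relief valve stuck=not, Secondary heat exchanger fails=not → no input occurs → does not occur.
Reactor cooling lost [OR]: Makeup line lost=occurs, Emergency loop fails=not → at least one input occurs → occurs.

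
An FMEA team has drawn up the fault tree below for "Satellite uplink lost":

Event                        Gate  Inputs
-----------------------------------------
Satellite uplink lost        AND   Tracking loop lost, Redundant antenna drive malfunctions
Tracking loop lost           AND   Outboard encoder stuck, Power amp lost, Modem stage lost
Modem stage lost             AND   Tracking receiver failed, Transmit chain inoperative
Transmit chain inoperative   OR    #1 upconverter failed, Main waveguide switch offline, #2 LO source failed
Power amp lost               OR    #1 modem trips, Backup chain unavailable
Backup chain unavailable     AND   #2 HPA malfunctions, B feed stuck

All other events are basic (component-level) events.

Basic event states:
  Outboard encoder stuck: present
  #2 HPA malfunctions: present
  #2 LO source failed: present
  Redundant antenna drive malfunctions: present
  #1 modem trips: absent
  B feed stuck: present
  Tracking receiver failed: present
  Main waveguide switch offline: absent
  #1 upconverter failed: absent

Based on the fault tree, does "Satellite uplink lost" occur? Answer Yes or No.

Yes

Backup chain unavailable [AND]: #2 HPA malfunctions=occurs, B feed stuck=occurs → all inputs occur → occurs.
Power amp lost [OR]: #1 modem trips=not, Backup chain unavailable=occurs → at least one input occurs → occurs.
Transmit chain inoperative [OR]: #1 upconverter failed=not, Main waveguide switch offline=not, #2 LO source failed=occurs → at least one input occurs → occurs.
Modem stage lost [AND]: Tracking receiver failed=occurs, Transmit chain inoperative=occurs → all inputs occur → occurs.
Tracking loop lost [AND]: Outboard encoder stuck=occurs, Power amp lost=occurs, Modem stage lost=occurs → all inputs occur → occurs.
Satellite uplink lost [AND]: Tracking loop lost=occurs, Redundant antenna drive malfunctions=occurs → all inputs occur → occurs.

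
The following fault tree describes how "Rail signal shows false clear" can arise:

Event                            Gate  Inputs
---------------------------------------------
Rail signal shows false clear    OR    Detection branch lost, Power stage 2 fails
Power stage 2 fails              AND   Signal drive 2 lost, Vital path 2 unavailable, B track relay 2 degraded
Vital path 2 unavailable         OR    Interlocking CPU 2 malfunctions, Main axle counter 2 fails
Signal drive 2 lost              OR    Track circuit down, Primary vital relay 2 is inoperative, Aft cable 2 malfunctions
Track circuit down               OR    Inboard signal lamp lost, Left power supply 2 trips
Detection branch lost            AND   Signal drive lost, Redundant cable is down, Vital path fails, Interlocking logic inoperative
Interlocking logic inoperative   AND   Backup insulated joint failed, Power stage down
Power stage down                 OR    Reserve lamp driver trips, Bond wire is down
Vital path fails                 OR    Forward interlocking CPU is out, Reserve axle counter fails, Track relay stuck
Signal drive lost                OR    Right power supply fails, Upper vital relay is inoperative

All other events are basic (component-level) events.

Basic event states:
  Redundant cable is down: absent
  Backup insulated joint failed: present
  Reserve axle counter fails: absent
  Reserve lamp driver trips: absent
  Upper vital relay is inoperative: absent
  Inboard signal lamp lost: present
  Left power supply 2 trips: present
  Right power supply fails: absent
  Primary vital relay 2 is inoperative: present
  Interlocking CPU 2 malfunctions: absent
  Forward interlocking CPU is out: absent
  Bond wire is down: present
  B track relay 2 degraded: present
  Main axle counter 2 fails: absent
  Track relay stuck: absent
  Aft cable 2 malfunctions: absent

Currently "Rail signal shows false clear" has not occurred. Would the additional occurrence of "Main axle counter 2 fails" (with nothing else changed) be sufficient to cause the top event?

Counterfactual: set "Main axle counter 2 fails" to occurred.
Signal drive lost [OR]: Right power supply fails=not, Upper vital relay is inoperative=not → no input occurs → does not occur.
Vital path fails [OR]: Forward interlocking CPU is out=not, Reserve axle counter fails=not, Track relay stuck=not → no input occurs → does not occur.
Power stage down [OR]: Reserve lamp driver trips=not, Bond wire is down=occurs → at least one input occurs → occurs.
Interlocking logic inoperative [AND]: Backup insulated joint failed=occurs, Power stage down=occurs → all inputs occur → occurs.
Detection branch lost [AND]: Signal drive lost=not, Redundant cable is down=not, Vital path fails=not, Interlocking logic inoperative=occurs → not all inputs occur → does not occur.
Track circuit down [OR]: Inboard signal lamp lost=occurs, Left power supply 2 trips=occurs → at least one input occurs → occurs.
Signal drive 2 lost [OR]: Track circuit down=occurs, Primary vital relay 2 is inoperative=occurs, Aft cable 2 malfunctions=not → at least one input occurs → occurs.
Vital path 2 unavailable [OR]: Interlocking CPU 2 malfunctions=not, Main axle counter 2 fails=occurs → at least one input occurs → occurs.
Power stage 2 fails [AND]: Signal drive 2 lost=occurs, Vital path 2 unavailable=occurs, B track relay 2 degraded=occurs → all inputs occur → occurs.
Rail signal shows false clear [OR]: Detection branch lost=not, Power stage 2 fails=occurs → at least one input occurs → occurs.

Yes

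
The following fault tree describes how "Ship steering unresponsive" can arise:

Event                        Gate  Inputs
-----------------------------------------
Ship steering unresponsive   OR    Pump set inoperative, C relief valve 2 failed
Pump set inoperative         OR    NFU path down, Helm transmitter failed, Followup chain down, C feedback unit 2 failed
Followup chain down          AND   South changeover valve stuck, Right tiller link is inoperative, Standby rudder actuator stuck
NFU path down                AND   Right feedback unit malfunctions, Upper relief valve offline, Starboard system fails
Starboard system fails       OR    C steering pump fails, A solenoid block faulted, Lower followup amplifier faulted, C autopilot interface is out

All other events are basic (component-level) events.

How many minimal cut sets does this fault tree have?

Starboard system fails [OR]: union of children's cut sets → 4 cut set(s).
NFU path down [AND]: one cut set from each child combined → 1 × 1 × 4 = 4 cut set(s).
Followup chain down [AND]: one cut set from each child combined → 1 × 1 × 1 = 1 cut set(s).
Pump set inoperative [OR]: union of children's cut sets → 7 cut set(s).
Ship steering unresponsive [OR]: union of children's cut sets → 8 cut set(s).
Minimal cut sets: {C steering pump fails, Right feedback unit malfunctions, Upper relief valve offline}; {A solenoid block faulted, Right feedback unit malfunctions, Upper relief valve offline}; {Lower followup amplifier faulted, Right feedback unit malfunctions, Upper relief valve offline}; {C autopilot interface is out, Right feedback unit malfunctions, Upper relief valve offline}; {Helm transmitter failed}; {Right tiller link is inoperative, South changeover valve stuck, Standby rudder actuator stuck}; {C feedback unit 2 failed}; {C relief valve 2 failed}.

8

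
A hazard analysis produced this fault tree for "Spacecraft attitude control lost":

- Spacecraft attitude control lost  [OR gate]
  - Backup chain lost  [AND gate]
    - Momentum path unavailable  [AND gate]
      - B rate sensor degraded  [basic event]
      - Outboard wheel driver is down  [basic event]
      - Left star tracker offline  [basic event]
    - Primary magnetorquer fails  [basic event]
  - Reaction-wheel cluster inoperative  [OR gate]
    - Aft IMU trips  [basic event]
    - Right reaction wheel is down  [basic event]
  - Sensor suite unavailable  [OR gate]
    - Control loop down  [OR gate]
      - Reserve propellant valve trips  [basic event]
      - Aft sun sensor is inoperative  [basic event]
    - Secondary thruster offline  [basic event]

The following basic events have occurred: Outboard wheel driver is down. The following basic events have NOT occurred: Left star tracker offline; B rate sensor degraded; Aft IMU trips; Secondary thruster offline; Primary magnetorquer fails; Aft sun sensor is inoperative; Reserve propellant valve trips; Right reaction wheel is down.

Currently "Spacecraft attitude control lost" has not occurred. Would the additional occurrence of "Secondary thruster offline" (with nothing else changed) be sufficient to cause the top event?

Counterfactual: set "Secondary thruster offline" to occurred.
Momentum path unavailable [AND]: B rate sensor degraded=not, Outboard wheel driver is down=occurs, Left star tracker offline=not → not all inputs occur → does not occur.
Backup chain lost [AND]: Momentum path unavailable=not, Primary magnetorquer fails=not → not all inputs occur → does not occur.
Reaction-wheel cluster inoperative [OR]: Aft IMU trips=not, Right reaction wheel is down=not → no input occurs → does not occur.
Control loop down [OR]: Reserve propellant valve trips=not, Aft sun sensor is inoperative=not → no input occurs → does not occur.
Sensor suite unavailable [OR]: Control loop down=not, Secondary thruster offline=occurs → at least one input occurs → occurs.
Spacecraft attitude control lost [OR]: Backup chain lost=not, Reaction-wheel cluster inoperative=not, Sensor suite unavailable=occurs → at least one input occurs → occurs.

Yes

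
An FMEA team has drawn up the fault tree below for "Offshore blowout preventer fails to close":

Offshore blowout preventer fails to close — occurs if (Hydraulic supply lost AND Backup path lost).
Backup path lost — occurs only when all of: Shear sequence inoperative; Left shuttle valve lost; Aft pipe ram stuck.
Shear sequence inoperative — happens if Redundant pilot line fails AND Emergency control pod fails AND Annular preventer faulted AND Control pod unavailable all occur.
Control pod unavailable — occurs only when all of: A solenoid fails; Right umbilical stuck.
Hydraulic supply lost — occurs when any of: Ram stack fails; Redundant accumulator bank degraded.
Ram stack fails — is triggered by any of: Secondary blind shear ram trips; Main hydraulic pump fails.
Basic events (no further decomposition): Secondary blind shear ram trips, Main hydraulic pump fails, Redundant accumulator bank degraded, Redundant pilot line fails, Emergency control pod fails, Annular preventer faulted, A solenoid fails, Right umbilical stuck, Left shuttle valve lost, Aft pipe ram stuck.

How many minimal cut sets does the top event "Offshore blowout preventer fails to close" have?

Ram stack fails [OR]: union of children's cut sets → 2 cut set(s).
Hydraulic supply lost [OR]: union of children's cut sets → 3 cut set(s).
Control pod unavailable [AND]: one cut set from each child combined → 1 × 1 = 1 cut set(s).
Shear sequence inoperative [AND]: one cut set from each child combined → 1 × 1 × 1 × 1 = 1 cut set(s).
Backup path lost [AND]: one cut set from each child combined → 1 × 1 × 1 = 1 cut set(s).
Offshore blowout preventer fails to close [AND]: one cut set from each child combined → 3 × 1 = 3 cut set(s).
Minimal cut sets: {A solenoid fails, Aft pipe ram stuck, Annular preventer faulted, Emergency control pod fails, Left shuttle valve lost, Redundant pilot line fails, Right umbilical stuck, Secondary blind shear ram trips}; {A solenoid fails, Aft pipe ram stuck, Annular preventer faulted, Emergency control pod fails, Left shuttle valve lost, Main hydraulic pump fails, Redundant pilot line fails, Right umbilical stuck}; {A solenoid fails, Aft pipe ram stuck, Annular preventer faulted, Emergency control pod fails, Left shuttle valve lost, Redundant accumulator bank degraded, Redundant pilot line fails, Right umbilical stuck}.

3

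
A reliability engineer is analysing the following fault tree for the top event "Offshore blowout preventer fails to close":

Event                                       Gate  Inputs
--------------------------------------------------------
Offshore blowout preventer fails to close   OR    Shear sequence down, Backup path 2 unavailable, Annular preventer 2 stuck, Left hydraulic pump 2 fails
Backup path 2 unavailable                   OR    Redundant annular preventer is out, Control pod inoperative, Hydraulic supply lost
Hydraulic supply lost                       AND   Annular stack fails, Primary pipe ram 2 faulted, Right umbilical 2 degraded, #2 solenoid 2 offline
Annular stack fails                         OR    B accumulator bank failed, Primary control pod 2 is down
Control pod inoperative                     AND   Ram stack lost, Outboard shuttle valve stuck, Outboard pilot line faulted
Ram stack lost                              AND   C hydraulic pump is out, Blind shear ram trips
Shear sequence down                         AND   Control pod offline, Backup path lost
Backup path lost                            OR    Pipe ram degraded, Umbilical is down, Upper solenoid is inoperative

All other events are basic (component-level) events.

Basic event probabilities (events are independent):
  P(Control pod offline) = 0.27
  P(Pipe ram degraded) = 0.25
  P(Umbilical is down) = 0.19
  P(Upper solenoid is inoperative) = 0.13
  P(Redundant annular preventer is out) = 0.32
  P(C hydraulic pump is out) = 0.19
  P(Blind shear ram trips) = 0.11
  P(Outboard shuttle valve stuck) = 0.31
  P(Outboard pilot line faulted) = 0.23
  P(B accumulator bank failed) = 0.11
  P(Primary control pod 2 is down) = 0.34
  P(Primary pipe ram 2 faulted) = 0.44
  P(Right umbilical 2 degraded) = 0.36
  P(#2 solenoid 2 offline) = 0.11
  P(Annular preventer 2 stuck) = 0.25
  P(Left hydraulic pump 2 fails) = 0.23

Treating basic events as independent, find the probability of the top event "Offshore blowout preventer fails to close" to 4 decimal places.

0.6603

P(Backup path lost) [OR] = 1 − (1−0.25) × (1−0.19) × (1−0.13) = 0.471475
P(Shear sequence down) [AND] = 0.27 × 0.471475 = 0.127298
P(Ram stack lost) [AND] = 0.19 × 0.11 = 0.020900
P(Control pod inoperative) [AND] = 0.020900 × 0.31 × 0.23 = 0.001490
P(Annular stack fails) [OR] = 1 − (1−0.11) × (1−0.34) = 0.412600
P(Hydraulic supply lost) [AND] = 0.412600 × 0.44 × 0.36 × 0.11 = 0.007189
P(Backup path 2 unavailable) [OR] = 1 − (1−0.32) × (1−0.001490) × (1−0.007189) = 0.325894
P(Offshore blowout preventer fails to close) [OR] = 1 − (1−0.127298) × (1−0.325894) × (1−0.25) × (1−0.23) = 0.660260
Rounded to 4 decimal places: P(Offshore blowout preventer fails to close) ≈ 0.6603.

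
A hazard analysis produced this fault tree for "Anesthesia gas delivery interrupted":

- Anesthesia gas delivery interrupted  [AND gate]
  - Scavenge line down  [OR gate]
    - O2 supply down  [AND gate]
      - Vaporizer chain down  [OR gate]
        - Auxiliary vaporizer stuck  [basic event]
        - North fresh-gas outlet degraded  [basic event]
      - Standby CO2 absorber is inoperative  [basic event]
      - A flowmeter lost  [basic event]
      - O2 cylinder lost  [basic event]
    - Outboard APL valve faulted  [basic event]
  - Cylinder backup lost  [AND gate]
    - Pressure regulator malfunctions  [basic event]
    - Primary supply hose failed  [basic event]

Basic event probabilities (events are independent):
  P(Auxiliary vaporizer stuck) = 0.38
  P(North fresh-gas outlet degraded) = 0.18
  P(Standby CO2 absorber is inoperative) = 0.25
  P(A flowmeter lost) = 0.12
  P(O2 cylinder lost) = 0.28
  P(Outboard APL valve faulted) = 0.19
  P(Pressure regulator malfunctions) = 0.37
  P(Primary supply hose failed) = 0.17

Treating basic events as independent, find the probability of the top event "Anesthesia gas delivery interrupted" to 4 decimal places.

0.0122

P(Vaporizer chain down) [OR] = 1 − (1−0.38) × (1−0.18) = 0.491600
P(O2 supply down) [AND] = 0.491600 × 0.25 × 0.12 × 0.28 = 0.004129
P(Scavenge line down) [OR] = 1 − (1−0.004129) × (1−0.19) = 0.193344
P(Cylinder backup lost) [AND] = 0.37 × 0.17 = 0.062900
P(Anesthesia gas delivery interrupted) [AND] = 0.193344 × 0.062900 = 0.012161
Rounded to 4 decimal places: P(Anesthesia gas delivery interrupted) ≈ 0.0122.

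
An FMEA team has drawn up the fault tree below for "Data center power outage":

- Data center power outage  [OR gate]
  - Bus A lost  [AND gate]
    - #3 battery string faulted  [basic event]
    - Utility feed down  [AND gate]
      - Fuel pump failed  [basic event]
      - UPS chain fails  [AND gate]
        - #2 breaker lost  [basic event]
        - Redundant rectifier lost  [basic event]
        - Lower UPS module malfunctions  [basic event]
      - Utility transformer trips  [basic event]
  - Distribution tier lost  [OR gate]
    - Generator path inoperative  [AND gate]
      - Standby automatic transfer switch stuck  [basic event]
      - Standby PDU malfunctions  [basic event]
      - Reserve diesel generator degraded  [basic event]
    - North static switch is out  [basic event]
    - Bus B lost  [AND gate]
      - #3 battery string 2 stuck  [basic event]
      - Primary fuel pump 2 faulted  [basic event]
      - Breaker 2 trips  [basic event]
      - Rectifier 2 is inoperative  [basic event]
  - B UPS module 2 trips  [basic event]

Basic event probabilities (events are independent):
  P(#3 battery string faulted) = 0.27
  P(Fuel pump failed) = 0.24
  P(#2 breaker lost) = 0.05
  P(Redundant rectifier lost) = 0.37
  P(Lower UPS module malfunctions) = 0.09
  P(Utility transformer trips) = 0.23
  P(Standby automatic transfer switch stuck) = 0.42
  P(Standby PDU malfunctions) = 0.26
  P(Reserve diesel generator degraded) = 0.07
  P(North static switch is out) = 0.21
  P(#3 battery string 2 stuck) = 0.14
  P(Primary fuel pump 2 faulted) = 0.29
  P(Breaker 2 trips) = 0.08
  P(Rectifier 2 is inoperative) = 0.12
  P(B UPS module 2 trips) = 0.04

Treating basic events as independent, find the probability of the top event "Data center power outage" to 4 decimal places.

0.2477

P(UPS chain fails) [AND] = 0.05 × 0.37 × 0.09 = 0.001665
P(Utility feed down) [AND] = 0.24 × 0.001665 × 0.23 = 0.000092
P(Bus A lost) [AND] = 0.27 × 0.000092 = 0.000025
P(Generator path inoperative) [AND] = 0.42 × 0.26 × 0.07 = 0.007644
P(Bus B lost) [AND] = 0.14 × 0.29 × 0.08 × 0.12 = 0.000390
P(Distribution tier lost) [OR] = 1 − (1−0.007644) × (1−0.21) × (1−0.000390) = 0.216345
P(Data center power outage) [OR] = 1 − (1−0.000025) × (1−0.216345) × (1−0.04) = 0.247710
Rounded to 4 decimal places: P(Data center power outage) ≈ 0.2477.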